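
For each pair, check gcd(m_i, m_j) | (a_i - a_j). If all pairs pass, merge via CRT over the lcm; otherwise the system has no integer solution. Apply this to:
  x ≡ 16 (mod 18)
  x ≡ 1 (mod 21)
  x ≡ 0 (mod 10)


Moduli 18, 21, 10 are not pairwise coprime, so CRT works modulo lcm(m_i) when all pairwise compatibility conditions hold.
Pairwise compatibility: gcd(m_i, m_j) must divide a_i - a_j for every pair.
Merge one congruence at a time:
  Start: x ≡ 16 (mod 18).
  Combine with x ≡ 1 (mod 21): gcd(18, 21) = 3; 1 - 16 = -15, which IS divisible by 3, so compatible.
    Write x = 16 + 18·t and substitute into x ≡ 1 (mod 21): 18·t ≡ 1 − 16 = -15 (mod 21).
    Divide the congruence (and modulus) by g = 3: 6·t ≡ -5 (mod 7).
    Reduce coefficients mod 7: 6·t ≡ 2 (mod 7).
    The inverse of 6 mod 7 is 6 (since 6·6 = 36 = 5·7 + 1), so t ≡ 6·2 = 12 ≡ 5 (mod 7).
    Then x = 16 + 18·5 = 106, valid modulo lcm(18, 21) = 126: x ≡ 106 (mod 126).
  Combine with x ≡ 0 (mod 10): gcd(126, 10) = 2; 0 - 106 = -106, which IS divisible by 2, so compatible.
    Write x = 106 + 126·t and substitute into x ≡ 0 (mod 10): 126·t ≡ 0 − 106 = -106 (mod 10).
    Divide the congruence (and modulus) by g = 2: 63·t ≡ -53 (mod 5).
    Reduce coefficients mod 5: 3·t ≡ 2 (mod 5).
    The inverse of 3 mod 5 is 2 (since 3·2 = 6 = 1·5 + 1), so t ≡ 2·2 = 4 ≡ 4 (mod 5).
    Then x = 106 + 126·4 = 610, valid modulo lcm(126, 10) = 630: x ≡ 610 (mod 630).
Verify: 610 mod 18 = 16, 610 mod 21 = 1, 610 mod 10 = 0.

x ≡ 610 (mod 630).


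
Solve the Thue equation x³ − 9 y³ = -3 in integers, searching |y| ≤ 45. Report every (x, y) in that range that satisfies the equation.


The equation is x³ - 9y³ = -3. For fixed y, x³ = 9·y³ − 3, so a solution requires the RHS to be a perfect cube.
Strategy: iterate y from -45 to 45, compute RHS = 9·y³ − 3, and check whether it is a (positive or negative) perfect cube.
Check small values of y:
  y = 0: RHS = -3 is not a perfect cube.
  y = 1: RHS = 6 is not a perfect cube.
  y = -1: RHS = -12 is not a perfect cube.
  y = 2: RHS = 69 is not a perfect cube.
  y = -2: RHS = -75 is not a perfect cube.
  y = 3: RHS = 240 is not a perfect cube.
  y = -3: RHS = -246 is not a perfect cube.
Continuing the search up to |y| = 45 finds no solutions either.
No (x, y) in the scanned range satisfies the equation.

No integer solutions with |y| ≤ 45.


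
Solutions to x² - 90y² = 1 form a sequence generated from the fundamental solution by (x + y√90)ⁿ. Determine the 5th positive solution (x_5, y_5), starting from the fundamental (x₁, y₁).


Step 1: Find the fundamental solution (x₁, y₁) of x² - 90y² = 1.
  Expand √90 as a continued fraction. a₀ = ⌊√90⌋ = 9; iterate m_{k+1} = d_k·a_k − m_k, d_{k+1} = (90 − m_{k+1}²)/d_k, a_{k+1} = ⌊(a₀ + m_{k+1})/d_{k+1}⌋ (starting m₀ = 0, d₀ = 1), with convergents p_k = a_k·p_{k-1} + p_{k-2}, q_k = a_k·q_{k-1} + q_{k-2} (p₋₁ = 1, q₋₁ = 0):
  k = 0: a₀ = 9; p₀/q₀ = 9/1; p₀² − 90·q₀² = 81 − 90 = -9.
  k = 1: m = 9, d = 9, a = ⌊(9 + 9)/9⌋ = 2; p/q = (2·9 + 1)/(2·1 + 0) = 19/2; p² − 90·q² = 361 − 360 = 1.
  The first convergent with p² − 90·q² = 1 gives the fundamental solution (x₁, y₁) = (19, 2).
Step 2: Apply the recurrence (x_{n+1}, y_{n+1}) = (x₁x_n + 90y₁y_n, x₁y_n + y₁x_n) repeatedly.
  From (x_1, y_1) = (19, 2): x_2 = 19·19 + 90·2·2 = 721; y_2 = 19·2 + 2·19 = 76.
  From (x_2, y_2) = (721, 76): x_3 = 19·721 + 90·2·76 = 27379; y_3 = 19·76 + 2·721 = 2886.
  From (x_3, y_3) = (27379, 2886): x_4 = 19·27379 + 90·2·2886 = 1039681; y_4 = 19·2886 + 2·27379 = 109592.
  From (x_4, y_4) = (1039681, 109592): x_5 = 19·1039681 + 90·2·109592 = 39480499; y_5 = 19·109592 + 2·1039681 = 4161610.
Step 3: Verify x_5² - 90·y_5² = 1558709801289001 - 1558709801289000 = 1 (should be 1). ✓

(x_1, y_1) = (19, 2); (x_5, y_5) = (39480499, 4161610).


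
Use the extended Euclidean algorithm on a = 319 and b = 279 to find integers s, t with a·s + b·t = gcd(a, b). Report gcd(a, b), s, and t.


Euclidean algorithm on (319, 279) — divide until remainder is 0:
  319 = 1 · 279 + 40
  279 = 6 · 40 + 39
  40 = 1 · 39 + 1
  39 = 39 · 1 + 0
gcd(319, 279) = 1.
Track Bezout coefficients alongside the remainders: start with r₀ = 319 = a·1 + b·0 (s = 1, t = 0) and r₁ = 279 = a·0 + b·1 (s = 0, t = 1); each new remainder r_{k+1} = r_{k-1} − q_k·r_k inherits s_{k+1} = s_{k-1} − q_k·s_k, t_{k+1} = t_{k-1} − q_k·t_k, so r_k = a·s_k + b·t_k at every step:
  q = 1: r = 40, s = 1 − 1·0 = 1, t = 0 − 1·1 = -1  (check: 319·1 + 279·(-1) = 40)
  q = 6: r = 39, s = 0 − 6·1 = -6, t = 1 − 6·(-1) = 7  (check: 319·(-6) + 279·7 = 39)
  q = 1: r = 1, s = 1 − 1·(-6) = 7, t = -1 − 1·7 = -8  (check: 319·7 + 279·(-8) = 1)
The row with r = 1 (the gcd) gives the Bezout coefficients s = 7, t = -8.
Result: 319 · (7) + 279 · (-8) = 1.

gcd(319, 279) = 1; s = 7, t = -8 (check: 319·7 + 279·(-8) = 1).


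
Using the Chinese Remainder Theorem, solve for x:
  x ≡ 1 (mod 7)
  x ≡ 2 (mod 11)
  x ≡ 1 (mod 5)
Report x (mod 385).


Moduli 7, 11, 5 are pairwise coprime; by CRT there is a unique solution modulo M = 7 · 11 · 5 = 385.
Solve pairwise, accumulating the modulus:
  Start with x ≡ 1 (mod 7).
  Combine with x ≡ 2 (mod 11): since gcd(7, 11) = 1, we get a unique residue mod 77.
    Write x = 1 + 7·t and substitute into x ≡ 2 (mod 11): 7·t ≡ 2 − 1 = 1 (mod 11).
    The inverse of 7 mod 11 is 8 (since 7·8 = 56 = 5·11 + 1), so t ≡ 8·1 = 8 ≡ 8 (mod 11).
    Then x = 1 + 7·8 = 57, valid modulo lcm(7, 11) = 77: x ≡ 57 (mod 77).
  Combine with x ≡ 1 (mod 5): since gcd(77, 5) = 1, we get a unique residue mod 385.
    Write x = 57 + 77·t and substitute into x ≡ 1 (mod 5): 77·t ≡ 1 − 57 = -56 (mod 5).
    Reduce coefficients mod 5: 2·t ≡ 4 (mod 5).
    The inverse of 2 mod 5 is 3 (since 2·3 = 6 = 1·5 + 1), so t ≡ 3·4 = 12 ≡ 2 (mod 5).
    Then x = 57 + 77·2 = 211, valid modulo lcm(77, 5) = 385: x ≡ 211 (mod 385).
Verify: 211 mod 7 = 1 ✓, 211 mod 11 = 2 ✓, 211 mod 5 = 1 ✓.

x ≡ 211 (mod 385).


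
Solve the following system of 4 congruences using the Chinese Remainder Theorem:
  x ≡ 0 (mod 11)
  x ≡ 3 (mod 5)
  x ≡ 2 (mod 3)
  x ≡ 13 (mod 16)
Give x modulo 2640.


Product of moduli M = 11 · 5 · 3 · 16 = 2640.
Merge one congruence at a time:
  Start: x ≡ 0 (mod 11).
  Combine with x ≡ 3 (mod 5); new modulus lcm = 55.
    Write x = 0 + 11·t and substitute into x ≡ 3 (mod 5): 11·t ≡ 3 − 0 = 3 (mod 5).
    Reduce coefficients mod 5: 1·t ≡ 3 (mod 5).
    So t ≡ 3 (mod 5).
    Then x = 0 + 11·3 = 33, valid modulo lcm(11, 5) = 55: x ≡ 33 (mod 55).
  Combine with x ≡ 2 (mod 3); new modulus lcm = 165.
    Write x = 33 + 55·t and substitute into x ≡ 2 (mod 3): 55·t ≡ 2 − 33 = -31 (mod 3).
    Reduce coefficients mod 3: 1·t ≡ 2 (mod 3).
    So t ≡ 2 (mod 3).
    Then x = 33 + 55·2 = 143, valid modulo lcm(55, 3) = 165: x ≡ 143 (mod 165).
  Combine with x ≡ 13 (mod 16); new modulus lcm = 2640.
    Write x = 143 + 165·t and substitute into x ≡ 13 (mod 16): 165·t ≡ 13 − 143 = -130 (mod 16).
    Reduce coefficients mod 16: 5·t ≡ 14 (mod 16).
    The inverse of 5 mod 16 is 13 (since 5·13 = 65 = 4·16 + 1), so t ≡ 13·14 = 182 ≡ 6 (mod 16).
    Then x = 143 + 165·6 = 1133, valid modulo lcm(165, 16) = 2640: x ≡ 1133 (mod 2640).
Verify against each original: 1133 mod 11 = 0, 1133 mod 5 = 3, 1133 mod 3 = 2, 1133 mod 16 = 13.

x ≡ 1133 (mod 2640).


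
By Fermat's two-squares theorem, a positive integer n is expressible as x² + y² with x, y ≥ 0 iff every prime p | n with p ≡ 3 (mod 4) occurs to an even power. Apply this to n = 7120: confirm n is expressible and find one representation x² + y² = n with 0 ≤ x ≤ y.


Step 1: Factor n = 7120 = 2^4 · 5 · 89.
Step 2: Check the mod-4 condition on each prime factor: 2 = 2 (special); 5 ≡ 1 (mod 4), exponent 1; 89 ≡ 1 (mod 4), exponent 1.
All primes ≡ 3 (mod 4) appear to even exponent (or don't appear), so by the two-squares theorem n IS expressible as a sum of two squares.
Step 3: Build a representation. Group n = k² · m with k = 4 and m = 5 · 89 = 445 (a product of primes ≡ 1 (mod 4)); a representation of m scales to one of n via (k·x)² + (k·y)² = k²(x² + y²). Each prime p ≡ 1 (mod 4) is itself a sum of two squares; find a² by testing p − a² for a perfect square:
  5: 5 − 1² = 4 = 2² ⇒ 5 = 1² + 2².
  89: 89 − 1² = 88, 89 − 2² = 85, 89 − 3² = 80, 89 − 4² = 73, 89 − 5² = 64 = 8² ⇒ 89 = 5² + 8².
  Combine using the Brahmagupta–Fibonacci identity (a² + b²)(c² + d²) = (ac − bd)² + (ad + bc)² = (ac + bd)² + (ad − bc)²:
  5 · 89 = 445: from (1² + 2²)(5² + 8²), take (1·5 − 2·8, 1·8 + 2·5) = (5 − 16, 8 + 10) = (-11, 18); dropping signs (only squares matter) gives (11, 18); check 11² + 18² = 121 + 324 = 445 ✓.
  Scale by k = 4: (4·11, 4·18) = (44, 72).
Step 4: Order so x ≤ y and verify: 44² + 72² = 1936 + 5184 = 7120 = n. ✓

n = 7120 = 44² + 72² (one valid representation with x ≤ y).


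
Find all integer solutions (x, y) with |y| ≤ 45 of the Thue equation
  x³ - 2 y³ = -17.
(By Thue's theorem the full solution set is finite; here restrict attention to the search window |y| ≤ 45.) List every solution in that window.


The equation is x³ - 2y³ = -17. For fixed y, x³ = 2·y³ − 17, so a solution requires the RHS to be a perfect cube.
Strategy: iterate y from -45 to 45, compute RHS = 2·y³ − 17, and check whether it is a (positive or negative) perfect cube.
Check small values of y:
  y = 0: RHS = -17 is not a perfect cube.
  y = 1: RHS = -15 is not a perfect cube.
  y = -1: RHS = -19 is not a perfect cube.
  y = 2: RHS = -1 = (-1)³ ⇒ x = -1 works.
  y = -2: RHS = -33 is not a perfect cube.
  y = 3: RHS = 37 is not a perfect cube.
  y = -3: RHS = -71 is not a perfect cube.
Continuing the search up to |y| = 45 finds no further solutions beyond those listed.
Collected solutions: (-1, 2).

Solutions (with |y| ≤ 45): (-1, 2).


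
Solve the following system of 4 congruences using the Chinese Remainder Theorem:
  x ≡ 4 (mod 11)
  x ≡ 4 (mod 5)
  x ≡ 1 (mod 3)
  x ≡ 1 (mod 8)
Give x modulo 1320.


Product of moduli M = 11 · 5 · 3 · 8 = 1320.
Merge one congruence at a time:
  Start: x ≡ 4 (mod 11).
  Combine with x ≡ 4 (mod 5); new modulus lcm = 55.
    Write x = 4 + 11·t and substitute into x ≡ 4 (mod 5): 11·t ≡ 4 − 4 = 0 (mod 5).
    Reduce coefficients mod 5: 1·t ≡ 0 (mod 5).
    So t ≡ 0 (mod 5).
    Then x = 4 + 11·0 = 4, valid modulo lcm(11, 5) = 55: x ≡ 4 (mod 55).
  Combine with x ≡ 1 (mod 3); new modulus lcm = 165.
    Write x = 4 + 55·t and substitute into x ≡ 1 (mod 3): 55·t ≡ 1 − 4 = -3 (mod 3).
    Reduce coefficients mod 3: 1·t ≡ 0 (mod 3).
    So t ≡ 0 (mod 3).
    Then x = 4 + 55·0 = 4, valid modulo lcm(55, 3) = 165: x ≡ 4 (mod 165).
  Combine with x ≡ 1 (mod 8); new modulus lcm = 1320.
    Write x = 4 + 165·t and substitute into x ≡ 1 (mod 8): 165·t ≡ 1 − 4 = -3 (mod 8).
    Reduce coefficients mod 8: 5·t ≡ 5 (mod 8).
    The inverse of 5 mod 8 is 5 (since 5·5 = 25 = 3·8 + 1), so t ≡ 5·5 = 25 ≡ 1 (mod 8).
    Then x = 4 + 165·1 = 169, valid modulo lcm(165, 8) = 1320: x ≡ 169 (mod 1320).
Verify against each original: 169 mod 11 = 4, 169 mod 5 = 4, 169 mod 3 = 1, 169 mod 8 = 1.

x ≡ 169 (mod 1320).


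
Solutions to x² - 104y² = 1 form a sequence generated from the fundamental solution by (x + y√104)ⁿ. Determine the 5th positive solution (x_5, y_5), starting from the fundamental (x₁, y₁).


Step 1: Find the fundamental solution (x₁, y₁) of x² - 104y² = 1.
  Expand √104 as a continued fraction. a₀ = ⌊√104⌋ = 10; iterate m_{k+1} = d_k·a_k − m_k, d_{k+1} = (104 − m_{k+1}²)/d_k, a_{k+1} = ⌊(a₀ + m_{k+1})/d_{k+1}⌋ (starting m₀ = 0, d₀ = 1), with convergents p_k = a_k·p_{k-1} + p_{k-2}, q_k = a_k·q_{k-1} + q_{k-2} (p₋₁ = 1, q₋₁ = 0):
  k = 0: a₀ = 10; p₀/q₀ = 10/1; p₀² − 104·q₀² = 100 − 104 = -4.
  k = 1: m = 10, d = 4, a = ⌊(10 + 10)/4⌋ = 5; p/q = (5·10 + 1)/(5·1 + 0) = 51/5; p² − 104·q² = 2601 − 2600 = 1.
  The first convergent with p² − 104·q² = 1 gives the fundamental solution (x₁, y₁) = (51, 5).
Step 2: Apply the recurrence (x_{n+1}, y_{n+1}) = (x₁x_n + 104y₁y_n, x₁y_n + y₁x_n) repeatedly.
  From (x_1, y_1) = (51, 5): x_2 = 51·51 + 104·5·5 = 5201; y_2 = 51·5 + 5·51 = 510.
  From (x_2, y_2) = (5201, 510): x_3 = 51·5201 + 104·5·510 = 530451; y_3 = 51·510 + 5·5201 = 52015.
  From (x_3, y_3) = (530451, 52015): x_4 = 51·530451 + 104·5·52015 = 54100801; y_4 = 51·52015 + 5·530451 = 5305020.
  From (x_4, y_4) = (54100801, 5305020): x_5 = 51·54100801 + 104·5·5305020 = 5517751251; y_5 = 51·5305020 + 5·54100801 = 541060025.
Step 3: Verify x_5² - 104·y_5² = 30445578867912065001 - 30445578867912065000 = 1 (should be 1). ✓

(x_1, y_1) = (51, 5); (x_5, y_5) = (5517751251, 541060025).


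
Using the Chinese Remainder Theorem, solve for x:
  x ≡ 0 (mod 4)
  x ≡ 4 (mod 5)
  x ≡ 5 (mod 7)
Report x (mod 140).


Moduli 4, 5, 7 are pairwise coprime; by CRT there is a unique solution modulo M = 4 · 5 · 7 = 140.
Solve pairwise, accumulating the modulus:
  Start with x ≡ 0 (mod 4).
  Combine with x ≡ 4 (mod 5): since gcd(4, 5) = 1, we get a unique residue mod 20.
    Write x = 0 + 4·t and substitute into x ≡ 4 (mod 5): 4·t ≡ 4 − 0 = 4 (mod 5).
    The inverse of 4 mod 5 is 4 (since 4·4 = 16 = 3·5 + 1), so t ≡ 4·4 = 16 ≡ 1 (mod 5).
    Then x = 0 + 4·1 = 4, valid modulo lcm(4, 5) = 20: x ≡ 4 (mod 20).
  Combine with x ≡ 5 (mod 7): since gcd(20, 7) = 1, we get a unique residue mod 140.
    Write x = 4 + 20·t and substitute into x ≡ 5 (mod 7): 20·t ≡ 5 − 4 = 1 (mod 7).
    Reduce coefficients mod 7: 6·t ≡ 1 (mod 7).
    The inverse of 6 mod 7 is 6 (since 6·6 = 36 = 5·7 + 1), so t ≡ 6·1 = 6 ≡ 6 (mod 7).
    Then x = 4 + 20·6 = 124, valid modulo lcm(20, 7) = 140: x ≡ 124 (mod 140).
Verify: 124 mod 4 = 0 ✓, 124 mod 5 = 4 ✓, 124 mod 7 = 5 ✓.

x ≡ 124 (mod 140).


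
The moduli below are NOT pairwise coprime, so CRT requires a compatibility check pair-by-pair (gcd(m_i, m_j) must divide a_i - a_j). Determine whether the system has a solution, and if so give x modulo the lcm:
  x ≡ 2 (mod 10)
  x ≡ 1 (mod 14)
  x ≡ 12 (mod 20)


Moduli 10, 14, 20 are not pairwise coprime, so CRT works modulo lcm(m_i) when all pairwise compatibility conditions hold.
Pairwise compatibility: gcd(m_i, m_j) must divide a_i - a_j for every pair.
Merge one congruence at a time:
  Start: x ≡ 2 (mod 10).
  Combine with x ≡ 1 (mod 14): gcd(10, 14) = 2, and 1 - 2 = -1 is NOT divisible by 2.
    ⇒ system is inconsistent (no integer solution).

No solution (the system is inconsistent).


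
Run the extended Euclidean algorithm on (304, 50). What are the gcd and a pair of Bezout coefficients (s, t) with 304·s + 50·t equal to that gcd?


Euclidean algorithm on (304, 50) — divide until remainder is 0:
  304 = 6 · 50 + 4
  50 = 12 · 4 + 2
  4 = 2 · 2 + 0
gcd(304, 50) = 2.
Track Bezout coefficients alongside the remainders: start with r₀ = 304 = a·1 + b·0 (s = 1, t = 0) and r₁ = 50 = a·0 + b·1 (s = 0, t = 1); each new remainder r_{k+1} = r_{k-1} − q_k·r_k inherits s_{k+1} = s_{k-1} − q_k·s_k, t_{k+1} = t_{k-1} − q_k·t_k, so r_k = a·s_k + b·t_k at every step:
  q = 6: r = 4, s = 1 − 6·0 = 1, t = 0 − 6·1 = -6  (check: 304·1 + 50·(-6) = 4)
  q = 12: r = 2, s = 0 − 12·1 = -12, t = 1 − 12·(-6) = 73  (check: 304·(-12) + 50·73 = 2)
The row with r = 2 (the gcd) gives the Bezout coefficients s = -12, t = 73.
Result: 304 · (-12) + 50 · (73) = 2.

gcd(304, 50) = 2; s = -12, t = 73 (check: 304·(-12) + 50·73 = 2).


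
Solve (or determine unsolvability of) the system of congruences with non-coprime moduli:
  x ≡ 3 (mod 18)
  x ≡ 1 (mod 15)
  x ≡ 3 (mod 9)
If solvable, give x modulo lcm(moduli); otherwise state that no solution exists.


Moduli 18, 15, 9 are not pairwise coprime, so CRT works modulo lcm(m_i) when all pairwise compatibility conditions hold.
Pairwise compatibility: gcd(m_i, m_j) must divide a_i - a_j for every pair.
Merge one congruence at a time:
  Start: x ≡ 3 (mod 18).
  Combine with x ≡ 1 (mod 15): gcd(18, 15) = 3, and 1 - 3 = -2 is NOT divisible by 3.
    ⇒ system is inconsistent (no integer solution).

No solution (the system is inconsistent).


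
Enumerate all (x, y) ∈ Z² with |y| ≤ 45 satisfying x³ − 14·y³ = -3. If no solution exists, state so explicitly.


The equation is x³ - 14y³ = -3. For fixed y, x³ = 14·y³ − 3, so a solution requires the RHS to be a perfect cube.
Strategy: iterate y from -45 to 45, compute RHS = 14·y³ − 3, and check whether it is a (positive or negative) perfect cube.
Check small values of y:
  y = 0: RHS = -3 is not a perfect cube.
  y = 1: RHS = 11 is not a perfect cube.
  y = -1: RHS = -17 is not a perfect cube.
  y = 2: RHS = 109 is not a perfect cube.
  y = -2: RHS = -115 is not a perfect cube.
  y = 3: RHS = 375 is not a perfect cube.
  y = -3: RHS = -381 is not a perfect cube.
Continuing the search up to |y| = 45 finds no solutions either.
No (x, y) in the scanned range satisfies the equation.

No integer solutions with |y| ≤ 45.


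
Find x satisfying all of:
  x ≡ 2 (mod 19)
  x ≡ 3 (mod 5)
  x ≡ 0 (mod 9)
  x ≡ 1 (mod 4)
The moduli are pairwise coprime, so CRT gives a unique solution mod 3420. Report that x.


Product of moduli M = 19 · 5 · 9 · 4 = 3420.
Merge one congruence at a time:
  Start: x ≡ 2 (mod 19).
  Combine with x ≡ 3 (mod 5); new modulus lcm = 95.
    Write x = 2 + 19·t and substitute into x ≡ 3 (mod 5): 19·t ≡ 3 − 2 = 1 (mod 5).
    Reduce coefficients mod 5: 4·t ≡ 1 (mod 5).
    The inverse of 4 mod 5 is 4 (since 4·4 = 16 = 3·5 + 1), so t ≡ 4·1 = 4 ≡ 4 (mod 5).
    Then x = 2 + 19·4 = 78, valid modulo lcm(19, 5) = 95: x ≡ 78 (mod 95).
  Combine with x ≡ 0 (mod 9); new modulus lcm = 855.
    Write x = 78 + 95·t and substitute into x ≡ 0 (mod 9): 95·t ≡ 0 − 78 = -78 (mod 9).
    Reduce coefficients mod 9: 5·t ≡ 3 (mod 9).
    The inverse of 5 mod 9 is 2 (since 5·2 = 10 = 1·9 + 1), so t ≡ 2·3 = 6 ≡ 6 (mod 9).
    Then x = 78 + 95·6 = 648, valid modulo lcm(95, 9) = 855: x ≡ 648 (mod 855).
  Combine with x ≡ 1 (mod 4); new modulus lcm = 3420.
    Write x = 648 + 855·t and substitute into x ≡ 1 (mod 4): 855·t ≡ 1 − 648 = -647 (mod 4).
    Reduce coefficients mod 4: 3·t ≡ 1 (mod 4).
    The inverse of 3 mod 4 is 3 (since 3·3 = 9 = 2·4 + 1), so t ≡ 3·1 = 3 ≡ 3 (mod 4).
    Then x = 648 + 855·3 = 3213, valid modulo lcm(855, 4) = 3420: x ≡ 3213 (mod 3420).
Verify against each original: 3213 mod 19 = 2, 3213 mod 5 = 3, 3213 mod 9 = 0, 3213 mod 4 = 1.

x ≡ 3213 (mod 3420).


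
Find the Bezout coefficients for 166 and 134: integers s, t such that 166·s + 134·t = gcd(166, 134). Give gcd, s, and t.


Euclidean algorithm on (166, 134) — divide until remainder is 0:
  166 = 1 · 134 + 32
  134 = 4 · 32 + 6
  32 = 5 · 6 + 2
  6 = 3 · 2 + 0
gcd(166, 134) = 2.
Track Bezout coefficients alongside the remainders: start with r₀ = 166 = a·1 + b·0 (s = 1, t = 0) and r₁ = 134 = a·0 + b·1 (s = 0, t = 1); each new remainder r_{k+1} = r_{k-1} − q_k·r_k inherits s_{k+1} = s_{k-1} − q_k·s_k, t_{k+1} = t_{k-1} − q_k·t_k, so r_k = a·s_k + b·t_k at every step:
  q = 1: r = 32, s = 1 − 1·0 = 1, t = 0 − 1·1 = -1  (check: 166·1 + 134·(-1) = 32)
  q = 4: r = 6, s = 0 − 4·1 = -4, t = 1 − 4·(-1) = 5  (check: 166·(-4) + 134·5 = 6)
  q = 5: r = 2, s = 1 − 5·(-4) = 21, t = -1 − 5·5 = -26  (check: 166·21 + 134·(-26) = 2)
The row with r = 2 (the gcd) gives the Bezout coefficients s = 21, t = -26.
Result: 166 · (21) + 134 · (-26) = 2.

gcd(166, 134) = 2; s = 21, t = -26 (check: 166·21 + 134·(-26) = 2).


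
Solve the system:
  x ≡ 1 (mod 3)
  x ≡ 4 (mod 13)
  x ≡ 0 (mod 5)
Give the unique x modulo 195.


Moduli 3, 13, 5 are pairwise coprime; by CRT there is a unique solution modulo M = 3 · 13 · 5 = 195.
Solve pairwise, accumulating the modulus:
  Start with x ≡ 1 (mod 3).
  Combine with x ≡ 4 (mod 13): since gcd(3, 13) = 1, we get a unique residue mod 39.
    Write x = 1 + 3·t and substitute into x ≡ 4 (mod 13): 3·t ≡ 4 − 1 = 3 (mod 13).
    The inverse of 3 mod 13 is 9 (since 3·9 = 27 = 2·13 + 1), so t ≡ 9·3 = 27 ≡ 1 (mod 13).
    Then x = 1 + 3·1 = 4, valid modulo lcm(3, 13) = 39: x ≡ 4 (mod 39).
  Combine with x ≡ 0 (mod 5): since gcd(39, 5) = 1, we get a unique residue mod 195.
    Write x = 4 + 39·t and substitute into x ≡ 0 (mod 5): 39·t ≡ 0 − 4 = -4 (mod 5).
    Reduce coefficients mod 5: 4·t ≡ 1 (mod 5).
    The inverse of 4 mod 5 is 4 (since 4·4 = 16 = 3·5 + 1), so t ≡ 4·1 = 4 ≡ 4 (mod 5).
    Then x = 4 + 39·4 = 160, valid modulo lcm(39, 5) = 195: x ≡ 160 (mod 195).
Verify: 160 mod 3 = 1 ✓, 160 mod 13 = 4 ✓, 160 mod 5 = 0 ✓.

x ≡ 160 (mod 195).


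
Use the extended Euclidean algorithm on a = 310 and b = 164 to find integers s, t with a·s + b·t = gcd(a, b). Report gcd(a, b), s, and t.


Euclidean algorithm on (310, 164) — divide until remainder is 0:
  310 = 1 · 164 + 146
  164 = 1 · 146 + 18
  146 = 8 · 18 + 2
  18 = 9 · 2 + 0
gcd(310, 164) = 2.
Track Bezout coefficients alongside the remainders: start with r₀ = 310 = a·1 + b·0 (s = 1, t = 0) and r₁ = 164 = a·0 + b·1 (s = 0, t = 1); each new remainder r_{k+1} = r_{k-1} − q_k·r_k inherits s_{k+1} = s_{k-1} − q_k·s_k, t_{k+1} = t_{k-1} − q_k·t_k, so r_k = a·s_k + b·t_k at every step:
  q = 1: r = 146, s = 1 − 1·0 = 1, t = 0 − 1·1 = -1  (check: 310·1 + 164·(-1) = 146)
  q = 1: r = 18, s = 0 − 1·1 = -1, t = 1 − 1·(-1) = 2  (check: 310·(-1) + 164·2 = 18)
  q = 8: r = 2, s = 1 − 8·(-1) = 9, t = -1 − 8·2 = -17  (check: 310·9 + 164·(-17) = 2)
The row with r = 2 (the gcd) gives the Bezout coefficients s = 9, t = -17.
Result: 310 · (9) + 164 · (-17) = 2.

gcd(310, 164) = 2; s = 9, t = -17 (check: 310·9 + 164·(-17) = 2).


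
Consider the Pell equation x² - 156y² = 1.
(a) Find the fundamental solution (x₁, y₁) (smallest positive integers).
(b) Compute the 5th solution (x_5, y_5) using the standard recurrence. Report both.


Step 1: Find the fundamental solution (x₁, y₁) of x² - 156y² = 1.
  Expand √156 as a continued fraction. a₀ = ⌊√156⌋ = 12; iterate m_{k+1} = d_k·a_k − m_k, d_{k+1} = (156 − m_{k+1}²)/d_k, a_{k+1} = ⌊(a₀ + m_{k+1})/d_{k+1}⌋ (starting m₀ = 0, d₀ = 1), with convergents p_k = a_k·p_{k-1} + p_{k-2}, q_k = a_k·q_{k-1} + q_{k-2} (p₋₁ = 1, q₋₁ = 0):
  k = 0: a₀ = 12; p₀/q₀ = 12/1; p₀² − 156·q₀² = 144 − 156 = -12.
  k = 1: m = 12, d = 12, a = ⌊(12 + 12)/12⌋ = 2; p/q = (2·12 + 1)/(2·1 + 0) = 25/2; p² − 156·q² = 625 − 624 = 1.
  The first convergent with p² − 156·q² = 1 gives the fundamental solution (x₁, y₁) = (25, 2).
Step 2: Apply the recurrence (x_{n+1}, y_{n+1}) = (x₁x_n + 156y₁y_n, x₁y_n + y₁x_n) repeatedly.
  From (x_1, y_1) = (25, 2): x_2 = 25·25 + 156·2·2 = 1249; y_2 = 25·2 + 2·25 = 100.
  From (x_2, y_2) = (1249, 100): x_3 = 25·1249 + 156·2·100 = 62425; y_3 = 25·100 + 2·1249 = 4998.
  From (x_3, y_3) = (62425, 4998): x_4 = 25·62425 + 156·2·4998 = 3120001; y_4 = 25·4998 + 2·62425 = 249800.
  From (x_4, y_4) = (3120001, 249800): x_5 = 25·3120001 + 156·2·249800 = 155937625; y_5 = 25·249800 + 2·3120001 = 12485002.
Step 3: Verify x_5² - 156·y_5² = 24316542890640625 - 24316542890640624 = 1 (should be 1). ✓

(x_1, y_1) = (25, 2); (x_5, y_5) = (155937625, 12485002).


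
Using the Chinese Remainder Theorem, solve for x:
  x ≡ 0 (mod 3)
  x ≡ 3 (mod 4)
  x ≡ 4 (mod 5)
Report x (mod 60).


Moduli 3, 4, 5 are pairwise coprime; by CRT there is a unique solution modulo M = 3 · 4 · 5 = 60.
Solve pairwise, accumulating the modulus:
  Start with x ≡ 0 (mod 3).
  Combine with x ≡ 3 (mod 4): since gcd(3, 4) = 1, we get a unique residue mod 12.
    Write x = 0 + 3·t and substitute into x ≡ 3 (mod 4): 3·t ≡ 3 − 0 = 3 (mod 4).
    The inverse of 3 mod 4 is 3 (since 3·3 = 9 = 2·4 + 1), so t ≡ 3·3 = 9 ≡ 1 (mod 4).
    Then x = 0 + 3·1 = 3, valid modulo lcm(3, 4) = 12: x ≡ 3 (mod 12).
  Combine with x ≡ 4 (mod 5): since gcd(12, 5) = 1, we get a unique residue mod 60.
    Write x = 3 + 12·t and substitute into x ≡ 4 (mod 5): 12·t ≡ 4 − 3 = 1 (mod 5).
    Reduce coefficients mod 5: 2·t ≡ 1 (mod 5).
    The inverse of 2 mod 5 is 3 (since 2·3 = 6 = 1·5 + 1), so t ≡ 3·1 = 3 ≡ 3 (mod 5).
    Then x = 3 + 12·3 = 39, valid modulo lcm(12, 5) = 60: x ≡ 39 (mod 60).
Verify: 39 mod 3 = 0 ✓, 39 mod 4 = 3 ✓, 39 mod 5 = 4 ✓.

x ≡ 39 (mod 60).


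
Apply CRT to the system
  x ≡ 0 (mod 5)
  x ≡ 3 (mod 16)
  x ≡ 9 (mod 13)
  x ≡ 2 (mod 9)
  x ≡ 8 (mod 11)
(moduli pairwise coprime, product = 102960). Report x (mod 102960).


Product of moduli M = 5 · 16 · 13 · 9 · 11 = 102960.
Merge one congruence at a time:
  Start: x ≡ 0 (mod 5).
  Combine with x ≡ 3 (mod 16); new modulus lcm = 80.
    Write x = 0 + 5·t and substitute into x ≡ 3 (mod 16): 5·t ≡ 3 − 0 = 3 (mod 16).
    The inverse of 5 mod 16 is 13 (since 5·13 = 65 = 4·16 + 1), so t ≡ 13·3 = 39 ≡ 7 (mod 16).
    Then x = 0 + 5·7 = 35, valid modulo lcm(5, 16) = 80: x ≡ 35 (mod 80).
  Combine with x ≡ 9 (mod 13); new modulus lcm = 1040.
    Write x = 35 + 80·t and substitute into x ≡ 9 (mod 13): 80·t ≡ 9 − 35 = -26 (mod 13).
    Reduce coefficients mod 13: 2·t ≡ 0 (mod 13).
    The inverse of 2 mod 13 is 7 (since 2·7 = 14 = 1·13 + 1), so t ≡ 7·0 = 0 ≡ 0 (mod 13).
    Then x = 35 + 80·0 = 35, valid modulo lcm(80, 13) = 1040: x ≡ 35 (mod 1040).
  Combine with x ≡ 2 (mod 9); new modulus lcm = 9360.
    Write x = 35 + 1040·t and substitute into x ≡ 2 (mod 9): 1040·t ≡ 2 − 35 = -33 (mod 9).
    Reduce coefficients mod 9: 5·t ≡ 3 (mod 9).
    The inverse of 5 mod 9 is 2 (since 5·2 = 10 = 1·9 + 1), so t ≡ 2·3 = 6 ≡ 6 (mod 9).
    Then x = 35 + 1040·6 = 6275, valid modulo lcm(1040, 9) = 9360: x ≡ 6275 (mod 9360).
  Combine with x ≡ 8 (mod 11); new modulus lcm = 102960.
    Write x = 6275 + 9360·t and substitute into x ≡ 8 (mod 11): 9360·t ≡ 8 − 6275 = -6267 (mod 11).
    Reduce coefficients mod 11: 10·t ≡ 3 (mod 11).
    The inverse of 10 mod 11 is 10 (since 10·10 = 100 = 9·11 + 1), so t ≡ 10·3 = 30 ≡ 8 (mod 11).
    Then x = 6275 + 9360·8 = 81155, valid modulo lcm(9360, 11) = 102960: x ≡ 81155 (mod 102960).
Verify against each original: 81155 mod 5 = 0, 81155 mod 16 = 3, 81155 mod 13 = 9, 81155 mod 9 = 2, 81155 mod 11 = 8.

x ≡ 81155 (mod 102960).


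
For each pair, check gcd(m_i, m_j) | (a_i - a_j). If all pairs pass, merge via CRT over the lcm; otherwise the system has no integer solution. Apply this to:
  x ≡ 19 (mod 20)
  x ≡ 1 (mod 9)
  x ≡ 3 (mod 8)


Moduli 20, 9, 8 are not pairwise coprime, so CRT works modulo lcm(m_i) when all pairwise compatibility conditions hold.
Pairwise compatibility: gcd(m_i, m_j) must divide a_i - a_j for every pair.
Merge one congruence at a time:
  Start: x ≡ 19 (mod 20).
  Combine with x ≡ 1 (mod 9): gcd(20, 9) = 1; 1 - 19 = -18, which IS divisible by 1, so compatible.
    Write x = 19 + 20·t and substitute into x ≡ 1 (mod 9): 20·t ≡ 1 − 19 = -18 (mod 9).
    Reduce coefficients mod 9: 2·t ≡ 0 (mod 9).
    The inverse of 2 mod 9 is 5 (since 2·5 = 10 = 1·9 + 1), so t ≡ 5·0 = 0 ≡ 0 (mod 9).
    Then x = 19 + 20·0 = 19, valid modulo lcm(20, 9) = 180: x ≡ 19 (mod 180).
  Combine with x ≡ 3 (mod 8): gcd(180, 8) = 4; 3 - 19 = -16, which IS divisible by 4, so compatible.
    Write x = 19 + 180·t and substitute into x ≡ 3 (mod 8): 180·t ≡ 3 − 19 = -16 (mod 8).
    Divide the congruence (and modulus) by g = 4: 45·t ≡ -4 (mod 2).
    Reduce coefficients mod 2: 1·t ≡ 0 (mod 2).
    So t ≡ 0 (mod 2).
    Then x = 19 + 180·0 = 19, valid modulo lcm(180, 8) = 360: x ≡ 19 (mod 360).
Verify: 19 mod 20 = 19, 19 mod 9 = 1, 19 mod 8 = 3.

x ≡ 19 (mod 360).


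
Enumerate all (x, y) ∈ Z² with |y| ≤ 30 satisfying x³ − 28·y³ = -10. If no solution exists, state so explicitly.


The equation is x³ - 28y³ = -10. For fixed y, x³ = 28·y³ − 10, so a solution requires the RHS to be a perfect cube.
Strategy: iterate y from -30 to 30, compute RHS = 28·y³ − 10, and check whether it is a (positive or negative) perfect cube.
Check small values of y:
  y = 0: RHS = -10 is not a perfect cube.
  y = 1: RHS = 18 is not a perfect cube.
  y = -1: RHS = -38 is not a perfect cube.
  y = 2: RHS = 214 is not a perfect cube.
  y = -2: RHS = -234 is not a perfect cube.
  y = 3: RHS = 746 is not a perfect cube.
  y = -3: RHS = -766 is not a perfect cube.
Continuing the search up to |y| = 30 finds no solutions either.
No (x, y) in the scanned range satisfies the equation.

No integer solutions with |y| ≤ 30.


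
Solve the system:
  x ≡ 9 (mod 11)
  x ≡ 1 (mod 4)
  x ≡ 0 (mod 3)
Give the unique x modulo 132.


Moduli 11, 4, 3 are pairwise coprime; by CRT there is a unique solution modulo M = 11 · 4 · 3 = 132.
Solve pairwise, accumulating the modulus:
  Start with x ≡ 9 (mod 11).
  Combine with x ≡ 1 (mod 4): since gcd(11, 4) = 1, we get a unique residue mod 44.
    Write x = 9 + 11·t and substitute into x ≡ 1 (mod 4): 11·t ≡ 1 − 9 = -8 (mod 4).
    Reduce coefficients mod 4: 3·t ≡ 0 (mod 4).
    The inverse of 3 mod 4 is 3 (since 3·3 = 9 = 2·4 + 1), so t ≡ 3·0 = 0 ≡ 0 (mod 4).
    Then x = 9 + 11·0 = 9, valid modulo lcm(11, 4) = 44: x ≡ 9 (mod 44).
  Combine with x ≡ 0 (mod 3): since gcd(44, 3) = 1, we get a unique residue mod 132.
    Write x = 9 + 44·t and substitute into x ≡ 0 (mod 3): 44·t ≡ 0 − 9 = -9 (mod 3).
    Reduce coefficients mod 3: 2·t ≡ 0 (mod 3).
    The inverse of 2 mod 3 is 2 (since 2·2 = 4 = 1·3 + 1), so t ≡ 2·0 = 0 ≡ 0 (mod 3).
    Then x = 9 + 44·0 = 9, valid modulo lcm(44, 3) = 132: x ≡ 9 (mod 132).
Verify: 9 mod 11 = 9 ✓, 9 mod 4 = 1 ✓, 9 mod 3 = 0 ✓.

x ≡ 9 (mod 132).


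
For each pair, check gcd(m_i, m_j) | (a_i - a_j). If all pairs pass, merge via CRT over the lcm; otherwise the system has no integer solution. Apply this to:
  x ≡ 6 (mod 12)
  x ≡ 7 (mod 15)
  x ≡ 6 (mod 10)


Moduli 12, 15, 10 are not pairwise coprime, so CRT works modulo lcm(m_i) when all pairwise compatibility conditions hold.
Pairwise compatibility: gcd(m_i, m_j) must divide a_i - a_j for every pair.
Merge one congruence at a time:
  Start: x ≡ 6 (mod 12).
  Combine with x ≡ 7 (mod 15): gcd(12, 15) = 3, and 7 - 6 = 1 is NOT divisible by 3.
    ⇒ system is inconsistent (no integer solution).

No solution (the system is inconsistent).


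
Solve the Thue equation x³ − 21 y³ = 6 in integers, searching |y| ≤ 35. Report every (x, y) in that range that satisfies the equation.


The equation is x³ - 21y³ = 6. For fixed y, x³ = 21·y³ + 6, so a solution requires the RHS to be a perfect cube.
Strategy: iterate y from -35 to 35, compute RHS = 21·y³ + 6, and check whether it is a (positive or negative) perfect cube.
Check small values of y:
  y = 0: RHS = 6 is not a perfect cube.
  y = 1: RHS = 27 = (3)³ ⇒ x = 3 works.
  y = -1: RHS = -15 is not a perfect cube.
  y = 2: RHS = 174 is not a perfect cube.
  y = -2: RHS = -162 is not a perfect cube.
  y = 3: RHS = 573 is not a perfect cube.
  y = -3: RHS = -561 is not a perfect cube.
Continuing the search up to |y| = 35 finds no further solutions beyond those listed.
Collected solutions: (3, 1).

Solutions (with |y| ≤ 35): (3, 1).


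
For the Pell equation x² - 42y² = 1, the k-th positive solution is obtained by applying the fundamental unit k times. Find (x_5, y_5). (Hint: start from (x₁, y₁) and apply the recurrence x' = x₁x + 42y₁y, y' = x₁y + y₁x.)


Step 1: Find the fundamental solution (x₁, y₁) of x² - 42y² = 1.
  Expand √42 as a continued fraction. a₀ = ⌊√42⌋ = 6; iterate m_{k+1} = d_k·a_k − m_k, d_{k+1} = (42 − m_{k+1}²)/d_k, a_{k+1} = ⌊(a₀ + m_{k+1})/d_{k+1}⌋ (starting m₀ = 0, d₀ = 1), with convergents p_k = a_k·p_{k-1} + p_{k-2}, q_k = a_k·q_{k-1} + q_{k-2} (p₋₁ = 1, q₋₁ = 0):
  k = 0: a₀ = 6; p₀/q₀ = 6/1; p₀² − 42·q₀² = 36 − 42 = -6.
  k = 1: m = 6, d = 6, a = ⌊(6 + 6)/6⌋ = 2; p/q = (2·6 + 1)/(2·1 + 0) = 13/2; p² − 42·q² = 169 − 168 = 1.
  The first convergent with p² − 42·q² = 1 gives the fundamental solution (x₁, y₁) = (13, 2).
Step 2: Apply the recurrence (x_{n+1}, y_{n+1}) = (x₁x_n + 42y₁y_n, x₁y_n + y₁x_n) repeatedly.
  From (x_1, y_1) = (13, 2): x_2 = 13·13 + 42·2·2 = 337; y_2 = 13·2 + 2·13 = 52.
  From (x_2, y_2) = (337, 52): x_3 = 13·337 + 42·2·52 = 8749; y_3 = 13·52 + 2·337 = 1350.
  From (x_3, y_3) = (8749, 1350): x_4 = 13·8749 + 42·2·1350 = 227137; y_4 = 13·1350 + 2·8749 = 35048.
  From (x_4, y_4) = (227137, 35048): x_5 = 13·227137 + 42·2·35048 = 5896813; y_5 = 13·35048 + 2·227137 = 909898.
Step 3: Verify x_5² - 42·y_5² = 34772403556969 - 34772403556968 = 1 (should be 1). ✓

(x_1, y_1) = (13, 2); (x_5, y_5) = (5896813, 909898).


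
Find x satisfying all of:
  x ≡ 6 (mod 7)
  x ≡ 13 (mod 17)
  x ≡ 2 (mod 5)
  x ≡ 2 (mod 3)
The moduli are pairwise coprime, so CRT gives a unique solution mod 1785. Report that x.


Product of moduli M = 7 · 17 · 5 · 3 = 1785.
Merge one congruence at a time:
  Start: x ≡ 6 (mod 7).
  Combine with x ≡ 13 (mod 17); new modulus lcm = 119.
    Write x = 6 + 7·t and substitute into x ≡ 13 (mod 17): 7·t ≡ 13 − 6 = 7 (mod 17).
    The inverse of 7 mod 17 is 5 (since 7·5 = 35 = 2·17 + 1), so t ≡ 5·7 = 35 ≡ 1 (mod 17).
    Then x = 6 + 7·1 = 13, valid modulo lcm(7, 17) = 119: x ≡ 13 (mod 119).
  Combine with x ≡ 2 (mod 5); new modulus lcm = 595.
    Write x = 13 + 119·t and substitute into x ≡ 2 (mod 5): 119·t ≡ 2 − 13 = -11 (mod 5).
    Reduce coefficients mod 5: 4·t ≡ 4 (mod 5).
    The inverse of 4 mod 5 is 4 (since 4·4 = 16 = 3·5 + 1), so t ≡ 4·4 = 16 ≡ 1 (mod 5).
    Then x = 13 + 119·1 = 132, valid modulo lcm(119, 5) = 595: x ≡ 132 (mod 595).
  Combine with x ≡ 2 (mod 3); new modulus lcm = 1785.
    Write x = 132 + 595·t and substitute into x ≡ 2 (mod 3): 595·t ≡ 2 − 132 = -130 (mod 3).
    Reduce coefficients mod 3: 1·t ≡ 2 (mod 3).
    So t ≡ 2 (mod 3).
    Then x = 132 + 595·2 = 1322, valid modulo lcm(595, 3) = 1785: x ≡ 1322 (mod 1785).
Verify against each original: 1322 mod 7 = 6, 1322 mod 17 = 13, 1322 mod 5 = 2, 1322 mod 3 = 2.

x ≡ 1322 (mod 1785).


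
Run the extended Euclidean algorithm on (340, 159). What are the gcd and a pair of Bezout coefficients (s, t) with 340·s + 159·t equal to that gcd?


Euclidean algorithm on (340, 159) — divide until remainder is 0:
  340 = 2 · 159 + 22
  159 = 7 · 22 + 5
  22 = 4 · 5 + 2
  5 = 2 · 2 + 1
  2 = 2 · 1 + 0
gcd(340, 159) = 1.
Track Bezout coefficients alongside the remainders: start with r₀ = 340 = a·1 + b·0 (s = 1, t = 0) and r₁ = 159 = a·0 + b·1 (s = 0, t = 1); each new remainder r_{k+1} = r_{k-1} − q_k·r_k inherits s_{k+1} = s_{k-1} − q_k·s_k, t_{k+1} = t_{k-1} − q_k·t_k, so r_k = a·s_k + b·t_k at every step:
  q = 2: r = 22, s = 1 − 2·0 = 1, t = 0 − 2·1 = -2  (check: 340·1 + 159·(-2) = 22)
  q = 7: r = 5, s = 0 − 7·1 = -7, t = 1 − 7·(-2) = 15  (check: 340·(-7) + 159·15 = 5)
  q = 4: r = 2, s = 1 − 4·(-7) = 29, t = -2 − 4·15 = -62  (check: 340·29 + 159·(-62) = 2)
  q = 2: r = 1, s = -7 − 2·29 = -65, t = 15 − 2·(-62) = 139  (check: 340·(-65) + 159·139 = 1)
The row with r = 1 (the gcd) gives the Bezout coefficients s = -65, t = 139.
Result: 340 · (-65) + 159 · (139) = 1.

gcd(340, 159) = 1; s = -65, t = 139 (check: 340·(-65) + 159·139 = 1).


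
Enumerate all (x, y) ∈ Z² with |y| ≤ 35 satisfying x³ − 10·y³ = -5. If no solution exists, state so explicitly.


The equation is x³ - 10y³ = -5. For fixed y, x³ = 10·y³ − 5, so a solution requires the RHS to be a perfect cube.
Strategy: iterate y from -35 to 35, compute RHS = 10·y³ − 5, and check whether it is a (positive or negative) perfect cube.
Check small values of y:
  y = 0: RHS = -5 is not a perfect cube.
  y = 1: RHS = 5 is not a perfect cube.
  y = -1: RHS = -15 is not a perfect cube.
  y = 2: RHS = 75 is not a perfect cube.
  y = -2: RHS = -85 is not a perfect cube.
  y = 3: RHS = 265 is not a perfect cube.
  y = -3: RHS = -275 is not a perfect cube.
Continuing the search up to |y| = 35 finds no solutions either.
No (x, y) in the scanned range satisfies the equation.

No integer solutions with |y| ≤ 35.


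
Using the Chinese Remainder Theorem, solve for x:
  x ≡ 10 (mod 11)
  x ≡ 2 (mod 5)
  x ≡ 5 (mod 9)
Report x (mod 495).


Moduli 11, 5, 9 are pairwise coprime; by CRT there is a unique solution modulo M = 11 · 5 · 9 = 495.
Solve pairwise, accumulating the modulus:
  Start with x ≡ 10 (mod 11).
  Combine with x ≡ 2 (mod 5): since gcd(11, 5) = 1, we get a unique residue mod 55.
    Write x = 10 + 11·t and substitute into x ≡ 2 (mod 5): 11·t ≡ 2 − 10 = -8 (mod 5).
    Reduce coefficients mod 5: 1·t ≡ 2 (mod 5).
    So t ≡ 2 (mod 5).
    Then x = 10 + 11·2 = 32, valid modulo lcm(11, 5) = 55: x ≡ 32 (mod 55).
  Combine with x ≡ 5 (mod 9): since gcd(55, 9) = 1, we get a unique residue mod 495.
    Write x = 32 + 55·t and substitute into x ≡ 5 (mod 9): 55·t ≡ 5 − 32 = -27 (mod 9).
    Reduce coefficients mod 9: 1·t ≡ 0 (mod 9).
    So t ≡ 0 (mod 9).
    Then x = 32 + 55·0 = 32, valid modulo lcm(55, 9) = 495: x ≡ 32 (mod 495).
Verify: 32 mod 11 = 10 ✓, 32 mod 5 = 2 ✓, 32 mod 9 = 5 ✓.

x ≡ 32 (mod 495).


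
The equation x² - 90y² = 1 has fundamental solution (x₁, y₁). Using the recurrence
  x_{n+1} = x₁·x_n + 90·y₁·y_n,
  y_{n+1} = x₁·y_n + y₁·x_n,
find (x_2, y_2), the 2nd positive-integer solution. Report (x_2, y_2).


Step 1: Find the fundamental solution (x₁, y₁) of x² - 90y² = 1.
  Expand √90 as a continued fraction. a₀ = ⌊√90⌋ = 9; iterate m_{k+1} = d_k·a_k − m_k, d_{k+1} = (90 − m_{k+1}²)/d_k, a_{k+1} = ⌊(a₀ + m_{k+1})/d_{k+1}⌋ (starting m₀ = 0, d₀ = 1), with convergents p_k = a_k·p_{k-1} + p_{k-2}, q_k = a_k·q_{k-1} + q_{k-2} (p₋₁ = 1, q₋₁ = 0):
  k = 0: a₀ = 9; p₀/q₀ = 9/1; p₀² − 90·q₀² = 81 − 90 = -9.
  k = 1: m = 9, d = 9, a = ⌊(9 + 9)/9⌋ = 2; p/q = (2·9 + 1)/(2·1 + 0) = 19/2; p² − 90·q² = 361 − 360 = 1.
  The first convergent with p² − 90·q² = 1 gives the fundamental solution (x₁, y₁) = (19, 2).
Step 2: Apply the recurrence (x_{n+1}, y_{n+1}) = (x₁x_n + 90y₁y_n, x₁y_n + y₁x_n) repeatedly.
  From (x_1, y_1) = (19, 2): x_2 = 19·19 + 90·2·2 = 721; y_2 = 19·2 + 2·19 = 76.
Step 3: Verify x_2² - 90·y_2² = 519841 - 519840 = 1 (should be 1). ✓

(x_1, y_1) = (19, 2); (x_2, y_2) = (721, 76).


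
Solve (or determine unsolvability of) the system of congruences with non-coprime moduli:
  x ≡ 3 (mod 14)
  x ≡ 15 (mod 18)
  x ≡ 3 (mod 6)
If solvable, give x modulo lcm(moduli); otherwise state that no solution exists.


Moduli 14, 18, 6 are not pairwise coprime, so CRT works modulo lcm(m_i) when all pairwise compatibility conditions hold.
Pairwise compatibility: gcd(m_i, m_j) must divide a_i - a_j for every pair.
Merge one congruence at a time:
  Start: x ≡ 3 (mod 14).
  Combine with x ≡ 15 (mod 18): gcd(14, 18) = 2; 15 - 3 = 12, which IS divisible by 2, so compatible.
    Write x = 3 + 14·t and substitute into x ≡ 15 (mod 18): 14·t ≡ 15 − 3 = 12 (mod 18).
    Divide the congruence (and modulus) by g = 2: 7·t ≡ 6 (mod 9).
    The inverse of 7 mod 9 is 4 (since 7·4 = 28 = 3·9 + 1), so t ≡ 4·6 = 24 ≡ 6 (mod 9).
    Then x = 3 + 14·6 = 87, valid modulo lcm(14, 18) = 126: x ≡ 87 (mod 126).
  Combine with x ≡ 3 (mod 6): gcd(126, 6) = 6; 3 - 87 = -84, which IS divisible by 6, so compatible.
    Write x = 87 + 126·t and substitute into x ≡ 3 (mod 6): 126·t ≡ 3 − 87 = -84 (mod 6).
    Divide the congruence (and modulus) by g = 6: 21·t ≡ -14 (mod 1).
    Modulo 1 every t works; take t = 0.
    Then x = 87 + 126·0 = 87, valid modulo lcm(126, 6) = 126: x ≡ 87 (mod 126).
Verify: 87 mod 14 = 3, 87 mod 18 = 15, 87 mod 6 = 3.

x ≡ 87 (mod 126).
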